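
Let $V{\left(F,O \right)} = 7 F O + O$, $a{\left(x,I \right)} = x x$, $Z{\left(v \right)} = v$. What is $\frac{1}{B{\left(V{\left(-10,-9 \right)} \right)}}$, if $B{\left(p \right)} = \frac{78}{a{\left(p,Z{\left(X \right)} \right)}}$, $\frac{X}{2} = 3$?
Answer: $\frac{128547}{26} \approx 4944.1$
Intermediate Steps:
$X = 6$ ($X = 2 \cdot 3 = 6$)
$a{\left(x,I \right)} = x^{2}$
$V{\left(F,O \right)} = O + 7 F O$ ($V{\left(F,O \right)} = 7 F O + O = O + 7 F O$)
$B{\left(p \right)} = \frac{78}{p^{2}}$
$\frac{1}{B{\left(V{\left(-10,-9 \right)} \right)}} = \frac{1}{78 \frac{1}{81 \left(1 + 7 \left(-10\right)\right)^{2}}} = \frac{1}{78 \frac{1}{81 \left(1 - 70\right)^{2}}} = \frac{1}{78 \cdot \frac{1}{385641}} = \frac{1}{\frac{26}{128547}} = \frac{128547}{26}$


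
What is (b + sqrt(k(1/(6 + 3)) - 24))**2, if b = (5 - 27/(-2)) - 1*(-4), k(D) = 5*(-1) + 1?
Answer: 1913/4 + 90*I*sqrt(7) ≈ 478.25 + 238.12*I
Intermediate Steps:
k(D) = -4 (k(D) = -5 + 1 = -4)
b = 45/2 (b = (5 - 27*(-1)/2) + 4 = (5 - 1*(-27/2)) + 4 = (5 + 27/2) + 4 = 37/2 + 4 = 45/2 ≈ 22.500)
(b + sqrt(k(1/(6 + 3)) - 24))**2 = (45/2 + sqrt(-4 - 24))**2 = (45/2 + sqrt(-28))**2 = (45/2 + 2*I*sqrt(7))**2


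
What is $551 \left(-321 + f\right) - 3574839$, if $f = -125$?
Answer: $-3820585$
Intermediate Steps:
$551 \left(-321 + f\right) - 3574839 = 551 \left(-321 - 125\right) - 3574839 = 551 \left(-446\right) - 3574839 = -245746 - 3574839 = -3820585$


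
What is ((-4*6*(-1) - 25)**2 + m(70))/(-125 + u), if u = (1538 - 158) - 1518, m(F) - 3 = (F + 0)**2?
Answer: -4904/263 ≈ -18.646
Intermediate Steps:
m(F) = 3 + F**2 (m(F) = 3 + (F + 0)**2 = 3 + F**2)
u = -138 (u = 1380 - 1518 = -138)
((-4*6*(-1) - 25)**2 + m(70))/(-125 + u) = ((-4*6*(-1) - 25)**2 + (3 + 70**2))/(-125 - 138) = ((-24*(-1) - 25)**2 + (3 + 4900))/(-263) = ((24 - 25)**2 + 4903)*(-1/263) = ((-1)**2 + 4903)*(-1/263) = (1 + 4903)*(-1/263) = 4904*(-1/263) = -4904/263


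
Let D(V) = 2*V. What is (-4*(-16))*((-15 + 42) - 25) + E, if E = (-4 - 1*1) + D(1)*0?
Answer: 123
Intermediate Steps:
E = -5 (E = (-4 - 1*1) + (2*1)*0 = (-4 - 1) + 2*0 = -5 + 0 = -5)
(-4*(-16))*((-15 + 42) - 25) + E = (-4*(-16))*((-15 + 42) - 25) - 5 = 64*(27 - 25) - 5 = 64*2 - 5 = 128 - 5 = 123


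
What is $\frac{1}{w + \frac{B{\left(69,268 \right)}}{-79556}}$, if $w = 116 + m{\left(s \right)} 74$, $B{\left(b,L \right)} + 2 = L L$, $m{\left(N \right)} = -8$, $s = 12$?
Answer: $- \frac{39778}{18970239} \approx -0.0020969$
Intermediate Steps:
$B{\left(b,L \right)} = -2 + L^{2}$ ($B{\left(b,L \right)} = -2 + L L = -2 + L^{2}$)
$w = -476$ ($w = 116 - 592 = -476$)
$\frac{1}{w + \frac{B{\left(69,268 \right)}}{-79556}} = \frac{1}{-476 + \frac{-2 + 268^{2}}{-79556}} = \frac{1}{-476 + \left(-2 + 71824\right) \left(- \frac{1}{79556}\right)} = \frac{1}{-476 + 71822 \left(- \frac{1}{79556}\right)} = \frac{1}{-476 - \frac{35911}{39778}} = \frac{1}{- \frac{18970239}{39778}} = - \frac{39778}{18970239}$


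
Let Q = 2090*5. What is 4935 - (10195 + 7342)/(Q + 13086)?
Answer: 116132623/23536 ≈ 4934.3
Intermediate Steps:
Q = 10450
4935 - (10195 + 7342)/(Q + 13086) = 4935 - (10195 + 7342)/(10450 + 13086) = 4935 - 17537/23536 = 116132623/23536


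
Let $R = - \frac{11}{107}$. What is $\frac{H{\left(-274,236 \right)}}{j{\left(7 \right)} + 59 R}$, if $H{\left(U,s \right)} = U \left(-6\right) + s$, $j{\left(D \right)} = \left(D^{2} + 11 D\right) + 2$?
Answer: $\frac{201160}{13047} \approx 15.418$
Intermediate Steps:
$j{\left(D \right)} = 2 + D^{2} + 11 D$
$R = - \frac{11}{107}$ ($R = \left(-11\right) \frac{1}{107} = - \frac{11}{107} \approx -0.1028$)
$H{\left(U,s \right)} = s - 6 U$ ($H{\left(U,s \right)} = - 6 U + s = s - 6 U$)
$\frac{H{\left(-274,236 \right)}}{j{\left(7 \right)} + 59 R} = \frac{236 - -1644}{\left(2 + 7^{2} + 11 \cdot 7\right) + 59 \left(- \frac{11}{107}\right)} = \frac{236 + 1644}{\left(2 + 49 + 77\right) - \frac{649}{107}} = \frac{1880}{128 - \frac{649}{107}} = \frac{1880}{\frac{13047}{107}} = 1880 \cdot \frac{107}{13047} = \frac{201160}{13047}$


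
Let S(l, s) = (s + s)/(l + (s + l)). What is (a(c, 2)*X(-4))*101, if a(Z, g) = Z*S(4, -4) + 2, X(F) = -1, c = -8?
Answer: -1818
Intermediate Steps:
S(l, s) = 2*s/(s + 2*l) (S(l, s) = (2*s)/(l + (l + s)) = (2*s)/(s + 2*l) = 2*s/(s + 2*l))
a(Z, g) = 2 - 2*Z (a(Z, g) = Z*(2*(-4)/(-4 + 2*4)) + 2 = Z*(2*(-4)/(-4 + 8)) + 2 = Z*(2*(-4)/4) + 2 = Z*(2*(-4)*(¼)) + 2 = Z*(-2) + 2 = -2*Z + 2 = 2 - 2*Z)
(a(c, 2)*X(-4))*101 = ((2 - 2*(-8))*(-1))*101 = ((2 + 16)*(-1))*101 = (18*(-1))*101 = -18*101 = -1818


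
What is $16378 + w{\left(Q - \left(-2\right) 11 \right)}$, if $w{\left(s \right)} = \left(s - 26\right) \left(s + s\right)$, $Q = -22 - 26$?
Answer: $19082$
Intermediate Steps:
$Q = -48$ ($Q = -22 - 26 = -48$)
$w{\left(s \right)} = 2 s \left(-26 + s\right)$ ($w{\left(s \right)} = \left(-26 + s\right) 2 s = 2 s \left(-26 + s\right)$)
$16378 + w{\left(Q - \left(-2\right) 11 \right)} = 16378 + 2 \left(-48 - \left(-2\right) 11\right) \left(-26 - \left(48 - 22\right)\right) = 16378 + 2 \left(-48 - -22\right) \left(-26 - 26\right) = 16378 + 2 \left(-48 + 22\right) \left(-26 + \left(-48 + 22\right)\right) = 16378 + 2 \left(-26\right) \left(-26 - 26\right) = 16378 + 2 \left(-26\right) \left(-52\right) = 16378 + 2704 = 19082$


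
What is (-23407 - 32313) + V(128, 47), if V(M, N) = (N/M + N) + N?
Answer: -7120081/128 ≈ -55626.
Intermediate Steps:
V(M, N) = 2*N + N/M (V(M, N) = (N + N/M) + N = 2*N + N/M)
(-23407 - 32313) + V(128, 47) = (-23407 - 32313) + (2*47 + 47/128) = -55720 + (94 + 47*(1/128)) = -55720 + (94 + 47/128) = -55720 + 12079/128 = -7120081/128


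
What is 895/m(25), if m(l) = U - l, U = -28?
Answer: -895/53 ≈ -16.887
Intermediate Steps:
m(l) = -28 - l
895/m(25) = 895/(-28 - 1*25) = 895/(-28 - 25) = 895/(-53) = 895*(-1/53) = -895/53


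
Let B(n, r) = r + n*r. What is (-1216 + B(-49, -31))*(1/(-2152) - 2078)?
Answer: -152043138/269 ≈ -5.6522e+5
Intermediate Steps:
(-1216 + B(-49, -31))*(1/(-2152) - 2078) = (-1216 - 31*(1 - 49))*(1/(-2152) - 2078) = (-1216 - 31*(-48))*(-1/2152 - 2078) = (-1216 + 1488)*(-4471857/2152) = 272*(-4471857/2152) = -152043138/269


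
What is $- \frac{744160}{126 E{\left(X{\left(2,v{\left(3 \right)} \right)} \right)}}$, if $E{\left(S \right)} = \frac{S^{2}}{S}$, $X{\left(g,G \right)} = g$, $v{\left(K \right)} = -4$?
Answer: $- \frac{186040}{63} \approx -2953.0$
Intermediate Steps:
$E{\left(S \right)} = S$
$- \frac{744160}{126 E{\left(X{\left(2,v{\left(3 \right)} \right)} \right)}} = - \frac{744160}{126 \cdot 2} = - \frac{744160}{252} = \left(-744160\right) \frac{1}{252} = - \frac{186040}{63}$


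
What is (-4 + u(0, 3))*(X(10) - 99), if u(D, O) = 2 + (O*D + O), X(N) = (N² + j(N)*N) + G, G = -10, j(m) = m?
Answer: 91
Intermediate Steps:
X(N) = -10 + 2*N² (X(N) = (N² + N*N) - 10 = (N² + N²) - 10 = 2*N² - 10 = -10 + 2*N²)
u(D, O) = 2 + O + D*O (u(D, O) = 2 + (D*O + O) = 2 + (O + D*O) = 2 + O + D*O)
(-4 + u(0, 3))*(X(10) - 99) = (-4 + (2 + 3 + 0*3))*((-10 + 2*10²) - 99) = (-4 + (2 + 3 + 0))*((-10 + 2*100) - 99) = (-4 + 5)*((-10 + 200) - 99) = 1*(190 - 99) = 1*91 = 91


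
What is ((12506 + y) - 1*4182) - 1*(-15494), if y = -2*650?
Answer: 22518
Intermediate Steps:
y = -1300
((12506 + y) - 1*4182) - 1*(-15494) = ((12506 - 1300) - 1*4182) - 1*(-15494) = (11206 - 4182) + 15494 = 7024 + 15494 = 22518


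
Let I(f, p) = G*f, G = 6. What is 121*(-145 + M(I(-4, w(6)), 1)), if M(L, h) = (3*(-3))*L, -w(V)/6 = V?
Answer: 8591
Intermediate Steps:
w(V) = -6*V
I(f, p) = 6*f
M(L, h) = -9*L
121*(-145 + M(I(-4, w(6)), 1)) = 121*(-145 - 54*(-4)) = 121*(-145 - 9*(-24)) = 121*(-145 + 216) = 121*71 = 8591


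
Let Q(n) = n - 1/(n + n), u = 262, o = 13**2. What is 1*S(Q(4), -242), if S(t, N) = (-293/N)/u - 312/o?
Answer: -1517887/824252 ≈ -1.8415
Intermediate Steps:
o = 169
Q(n) = n - 1/(2*n)
S(t, N) = -24/13 - 293/(262*N) (S(t, N) = -293/N/262 - 312/169 = -293/N*(1/262) - 312*1/169 = -293/(262*N) - 24/13 = -24/13 - 293/(262*N))
1*S(Q(4), -242) = 1*((1/3406)*(-3809 - 6288*(-242))/(-242)) = 1*((1/3406)*(-1/242)*(-3809 + 1521696)) = 1*((1/3406)*(-1/242)*1517887) = 1*(-1517887/824252) = -1517887/824252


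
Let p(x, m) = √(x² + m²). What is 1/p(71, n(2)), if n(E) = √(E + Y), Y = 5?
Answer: √1262/2524 ≈ 0.014075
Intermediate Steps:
n(E) = √(5 + E) (n(E) = √(E + 5) = √(5 + E))
p(x, m) = √(m² + x²)
1/p(71, n(2)) = 1/(√((√(5 + 2))² + 71²)) = 1/(√((√7)² + 5041)) = 1/(√(7 + 5041)) = 1/(√5048) = 1/(2*√1262) = √1262/2524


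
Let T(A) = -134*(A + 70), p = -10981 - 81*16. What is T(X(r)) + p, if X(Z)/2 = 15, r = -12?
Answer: -25677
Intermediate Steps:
X(Z) = 30 (X(Z) = 2*15 = 30)
p = -12277 (p = -10981 - 1296 = -12277)
T(A) = -9380 - 134*A (T(A) = -134*(70 + A) = -9380 - 134*A)
T(X(r)) + p = (-9380 - 134*30) - 12277 = (-9380 - 4020) - 12277 = -13400 - 12277 = -25677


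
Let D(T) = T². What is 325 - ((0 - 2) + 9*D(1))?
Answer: 318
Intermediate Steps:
325 - ((0 - 2) + 9*D(1)) = 325 - ((0 - 2) + 9*1²) = 325 - (-2 + 9*1) = 325 - (-2 + 9) = 325 - 1*7 = 325 - 7 = 318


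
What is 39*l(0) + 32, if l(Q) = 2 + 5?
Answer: 305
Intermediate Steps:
l(Q) = 7
39*l(0) + 32 = 39*7 + 32 = 273 + 32 = 305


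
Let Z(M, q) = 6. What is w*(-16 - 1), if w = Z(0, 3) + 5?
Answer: -187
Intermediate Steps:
w = 11 (w = 6 + 5 = 11)
w*(-16 - 1) = 11*(-16 - 1) = 11*(-17) = -187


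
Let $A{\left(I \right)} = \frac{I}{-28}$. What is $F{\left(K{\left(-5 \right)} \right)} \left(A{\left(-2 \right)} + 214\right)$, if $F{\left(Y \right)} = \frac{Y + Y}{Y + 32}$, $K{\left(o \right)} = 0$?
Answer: $0$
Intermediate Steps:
$A{\left(I \right)} = - \frac{I}{28}$ ($A{\left(I \right)} = I \left(- \frac{1}{28}\right) = - \frac{I}{28}$)
$F{\left(Y \right)} = \frac{2 Y}{32 + Y}$
$F{\left(K{\left(-5 \right)} \right)} \left(A{\left(-2 \right)} + 214\right) = 2 \cdot 0 \frac{1}{32 + 0} \left(\left(- \frac{1}{28}\right) \left(-2\right) + 214\right) = 2 \cdot 0 \cdot \frac{1}{32} \left(\frac{1}{14} + 214\right) = 2 \cdot 0 \cdot \frac{1}{32} \cdot \frac{2997}{14} = 0 \cdot \frac{2997}{14} = 0$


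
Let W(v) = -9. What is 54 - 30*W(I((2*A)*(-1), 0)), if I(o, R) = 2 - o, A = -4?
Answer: 324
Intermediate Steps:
54 - 30*W(I((2*A)*(-1), 0)) = 54 - 30*(-9) = 54 + 270 = 324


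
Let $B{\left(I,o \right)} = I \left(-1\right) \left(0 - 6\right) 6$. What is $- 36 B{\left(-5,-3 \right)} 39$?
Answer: $252720$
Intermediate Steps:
$B{\left(I,o \right)} = 36 I$ ($B{\left(I,o \right)} = - I \left(0 - 6\right) 6 = - I \left(-6\right) 6 = 6 I 6 = 36 I$)
$- 36 B{\left(-5,-3 \right)} 39 = - 36 \cdot 36 \left(-5\right) 39 = \left(-36\right) \left(-180\right) 39 = 6480 \cdot 39 = 252720$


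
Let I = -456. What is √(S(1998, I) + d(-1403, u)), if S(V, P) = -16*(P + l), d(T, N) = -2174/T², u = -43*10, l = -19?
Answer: √14959906226/1403 ≈ 87.178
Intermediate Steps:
u = -430
d(T, N) = -2174/T²
S(V, P) = 304 - 16*P (S(V, P) = -16*(P - 19) = -16*(-19 + P) = 304 - 16*P)
√(S(1998, I) + d(-1403, u)) = √((304 - 16*(-456)) - 2174/(-1403)²) = √((304 + 7296) - 2174*1/1968409) = √(7600 - 2174/1968409) = √(14959906226/1968409) = √14959906226/1403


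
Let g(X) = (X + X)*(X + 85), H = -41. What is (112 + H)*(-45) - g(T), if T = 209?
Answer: -126087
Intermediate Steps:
g(X) = 2*X*(85 + X) (g(X) = (2*X)*(85 + X) = 2*X*(85 + X))
(112 + H)*(-45) - g(T) = (112 - 41)*(-45) - 2*209*(85 + 209) = 71*(-45) - 2*209*294 = -3195 - 1*122892 = -3195 - 122892 = -126087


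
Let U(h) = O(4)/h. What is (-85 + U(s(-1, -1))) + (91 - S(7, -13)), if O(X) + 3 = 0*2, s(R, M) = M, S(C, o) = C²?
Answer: -40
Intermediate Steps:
O(X) = -3 (O(X) = -3 + 0*2 = -3 + 0 = -3)
U(h) = -3/h
(-85 + U(s(-1, -1))) + (91 - S(7, -13)) = (-85 - 3/(-1)) + (91 - 1*7²) = (-85 - 3*(-1)) + (91 - 1*49) = (-85 + 3) + (91 - 49) = -82 + 42 = -40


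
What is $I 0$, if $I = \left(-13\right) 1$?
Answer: $0$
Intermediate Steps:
$I = -13$
$I 0 = \left(-13\right) 0 = 0$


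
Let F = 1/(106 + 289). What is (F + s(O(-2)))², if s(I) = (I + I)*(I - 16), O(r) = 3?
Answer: 949194481/156025 ≈ 6083.6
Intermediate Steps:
s(I) = 2*I*(-16 + I) (s(I) = (2*I)*(-16 + I) = 2*I*(-16 + I))
F = 1/395 ≈ 0.0025316
(F + s(O(-2)))² = (1/395 + 2*3*(-16 + 3))² = (1/395 + 2*3*(-13))² = (1/395 - 78)² = (-30809/395)² = 949194481/156025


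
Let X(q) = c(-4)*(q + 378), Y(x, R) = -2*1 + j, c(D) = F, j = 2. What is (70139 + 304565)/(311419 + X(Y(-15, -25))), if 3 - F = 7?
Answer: 374704/309907 ≈ 1.2091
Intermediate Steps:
F = -4 (F = 3 - 1*7 = 3 - 7 = -4)
c(D) = -4
Y(x, R) = 0 (Y(x, R) = -2*1 + 2 = -2 + 2 = 0)
X(q) = -1512 - 4*q (X(q) = -4*(q + 378) = -4*(378 + q) = -1512 - 4*q)
(70139 + 304565)/(311419 + X(Y(-15, -25))) = (70139 + 304565)/(311419 + (-1512 - 4*0)) = 374704/(311419 + (-1512 + 0)) = 374704/(311419 - 1512) = 374704/309907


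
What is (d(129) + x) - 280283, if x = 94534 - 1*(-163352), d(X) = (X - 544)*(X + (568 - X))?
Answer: -258117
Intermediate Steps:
d(X) = -308992 + 568*X (d(X) = (-544 + X)*568 = -308992 + 568*X)
x = 257886 (x = 94534 + 163352 = 257886)
(d(129) + x) - 280283 = ((-308992 + 568*129) + 257886) - 280283 = ((-308992 + 73272) + 257886) - 280283 = (-235720 + 257886) - 280283 = 22166 - 280283 = -258117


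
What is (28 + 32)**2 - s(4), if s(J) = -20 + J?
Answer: 3616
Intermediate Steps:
(28 + 32)**2 - s(4) = (28 + 32)**2 - (-20 + 4) = 60**2 - 1*(-16) = 3600 + 16 = 3616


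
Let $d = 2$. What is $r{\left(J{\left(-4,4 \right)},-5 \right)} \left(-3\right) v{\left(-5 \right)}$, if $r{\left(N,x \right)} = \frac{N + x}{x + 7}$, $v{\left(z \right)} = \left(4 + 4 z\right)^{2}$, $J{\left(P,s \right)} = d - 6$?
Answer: $3456$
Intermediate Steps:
$J{\left(P,s \right)} = -4$ ($J{\left(P,s \right)} = 2 - 6 = -4$)
$r{\left(N,x \right)} = \frac{N + x}{7 + x}$
$r{\left(J{\left(-4,4 \right)},-5 \right)} \left(-3\right) v{\left(-5 \right)} = \frac{-4 - 5}{7 - 5} \left(-3\right) 16 \left(1 - 5\right)^{2} = \frac{1}{2} \left(-9\right) \left(-3\right) 16 \left(-4\right)^{2} = \frac{1}{2} \left(-9\right) \left(-3\right) 16 \cdot 16 = \left(- \frac{9}{2}\right) \left(-3\right) 256 = \frac{27}{2} \cdot 256 = 3456$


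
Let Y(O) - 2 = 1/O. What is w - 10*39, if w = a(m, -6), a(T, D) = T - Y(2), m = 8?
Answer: -769/2 ≈ -384.50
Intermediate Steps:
Y(O) = 2 + 1/O
a(T, D) = -5/2 + T (a(T, D) = T - (2 + 1/2) = T - (2 + ½) = T - 1*5/2 = T - 5/2 = -5/2 + T)
w = 11/2 (w = -5/2 + 8 = 11/2 ≈ 5.5000)
w - 10*39 = 11/2 - 10*39 = 11/2 - 390 = -769/2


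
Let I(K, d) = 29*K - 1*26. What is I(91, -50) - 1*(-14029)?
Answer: 16642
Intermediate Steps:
I(K, d) = -26 + 29*K (I(K, d) = 29*K - 26 = -26 + 29*K)
I(91, -50) - 1*(-14029) = (-26 + 29*91) - 1*(-14029) = (-26 + 2639) + 14029 = 2613 + 14029 = 16642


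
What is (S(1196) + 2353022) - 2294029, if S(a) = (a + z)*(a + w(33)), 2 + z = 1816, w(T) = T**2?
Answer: 6936843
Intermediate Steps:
z = 1814 (z = -2 + 1816 = 1814)
S(a) = (1089 + a)*(1814 + a) (S(a) = (a + 1814)*(a + 33**2) = (1814 + a)*(a + 1089) = (1814 + a)*(1089 + a) = (1089 + a)*(1814 + a))
(S(1196) + 2353022) - 2294029 = ((1975446 + 1196**2 + 2903*1196) + 2353022) - 2294029 = ((1975446 + 1430416 + 3471988) + 2353022) - 2294029 = (6877850 + 2353022) - 2294029 = 9230872 - 2294029 = 6936843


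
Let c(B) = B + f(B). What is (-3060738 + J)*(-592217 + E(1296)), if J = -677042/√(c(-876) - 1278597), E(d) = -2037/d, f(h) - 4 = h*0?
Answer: 43503021285343/24 - 86606678792383*I*√1279469/276365304 ≈ 1.8126e+12 - 3.5447e+8*I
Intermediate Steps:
f(h) = 4 (f(h) = 4 + h*0 = 4 + 0 = 4)
c(B) = 4 + B (c(B) = B + 4 = 4 + B)
J = 677042*I*√1279469/1279469 (J = -677042/√((4 - 876) - 1278597) = -677042/√(-872 - 1278597) = -677042*(-I*√1279469/1279469) = -(-677042)*I*√1279469/1279469 = 677042*I*√1279469/1279469 ≈ 598.55*I)
(-3060738 + J)*(-592217 + E(1296)) = (-3060738 + 677042*I*√1279469/1279469)*(-592217 - 2037/1296) = (-3060738 + 677042*I*√1279469/1279469)*(-592217 - 2037*1/1296) = (-3060738 + 677042*I*√1279469/1279469)*(-592217 - 679/432) = (-3060738 + 677042*I*√1279469/1279469)*(-255838423/432) = 43503021285343/24 - 86606678792383*I*√1279469/276365304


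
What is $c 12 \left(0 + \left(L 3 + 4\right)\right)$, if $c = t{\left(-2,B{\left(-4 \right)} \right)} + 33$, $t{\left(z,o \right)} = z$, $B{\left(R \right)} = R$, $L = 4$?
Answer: $5952$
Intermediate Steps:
$c = 31$ ($c = -2 + 33 = 31$)
$c 12 \left(0 + \left(L 3 + 4\right)\right) = 31 \cdot 12 \left(0 + \left(4 \cdot 3 + 4\right)\right) = 31 \cdot 12 \left(0 + \left(12 + 4\right)\right) = 31 \cdot 12 \left(0 + 16\right) = 31 \cdot 12 \cdot 16 = 31 \cdot 192 = 5952$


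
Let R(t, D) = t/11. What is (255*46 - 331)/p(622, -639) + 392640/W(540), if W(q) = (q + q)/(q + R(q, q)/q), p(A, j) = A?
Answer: 12092156645/61578 ≈ 1.9637e+5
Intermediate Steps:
R(t, D) = t/11 (R(t, D) = t*(1/11) = t/11)
W(q) = 2*q/(1/11 + q) (W(q) = (q + q)/(q + (q/11)/q) = (2*q)/(q + 1/11) = (2*q)/(1/11 + q) = 2*q/(1/11 + q))
(255*46 - 331)/p(622, -639) + 392640/W(540) = (255*46 - 331)/622 + 392640/((22*540/(1 + 11*540))) = (11730 - 331)*(1/622) + 392640/((22*540/(1 + 5940))) = 11399*(1/622) + 392640/((22*540/5941)) = 11399/622 + 392640/((22*540*(1/5941))) = 11399/622 + 392640/(11880/5941) = 11399/622 + 392640*(5941/11880) = 11399/622 + 19438952/99 = 12092156645/61578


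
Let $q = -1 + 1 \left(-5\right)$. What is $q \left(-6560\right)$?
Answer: $39360$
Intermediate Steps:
$q = -6$ ($q = -1 - 5 = -6$)
$q \left(-6560\right) = \left(-6\right) \left(-6560\right) = 39360$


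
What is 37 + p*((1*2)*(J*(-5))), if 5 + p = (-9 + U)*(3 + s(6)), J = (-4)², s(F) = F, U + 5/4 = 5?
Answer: 8397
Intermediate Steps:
U = 15/4 (U = -5/4 + 5 = 15/4 ≈ 3.7500)
J = 16
p = -209/4 (p = -5 + (-9 + 15/4)*(3 + 6) = -5 - 21/4*9 = -5 - 189/4 = -209/4 ≈ -52.250)
37 + p*((1*2)*(J*(-5))) = 37 - 209*1*2*16*(-5)/4 = 37 - 209*(-80)/2 = 37 - 209/4*(-160) = 37 + 8360 = 8397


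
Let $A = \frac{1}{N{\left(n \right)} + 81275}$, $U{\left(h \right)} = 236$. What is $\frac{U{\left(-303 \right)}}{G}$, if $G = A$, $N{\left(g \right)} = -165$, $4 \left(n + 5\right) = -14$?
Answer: $19141960$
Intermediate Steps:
$n = - \frac{17}{2}$ ($n = -5 + \frac{1}{4} \left(-14\right) = -5 - \frac{7}{2} = - \frac{17}{2} \approx -8.5$)
$A = \frac{1}{81110}$ ($A = \frac{1}{-165 + 81275} = \frac{1}{81110} \approx 1.2329 \cdot 10^{-5}$)
$G = \frac{1}{81110} \approx 1.2329 \cdot 10^{-5}$
$\frac{U{\left(-303 \right)}}{G} = 236 \frac{1}{\frac{1}{81110}} = 236 \cdot 81110 = 19141960$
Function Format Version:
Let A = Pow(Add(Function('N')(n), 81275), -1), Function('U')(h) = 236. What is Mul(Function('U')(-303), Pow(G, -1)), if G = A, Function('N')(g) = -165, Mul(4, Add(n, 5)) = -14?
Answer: 19141960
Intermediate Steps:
n = Rational(-17, 2) (n = Add(-5, Mul(Rational(1, 4), -14)) = Add(-5, Rational(-7, 2)) = Rational(-17, 2) ≈ -8.5000)
A = Rational(1, 81110) (A = Pow(Add(-165, 81275), -1) = Pow(81110, -1) = Rational(1, 81110) ≈ 1.2329e-5)
G = Rational(1, 81110) ≈ 1.2329e-5
Mul(Function('U')(-303), Pow(G, -1)) = Mul(236, Pow(Rational(1, 81110), -1)) = Mul(236, 81110) = 19141960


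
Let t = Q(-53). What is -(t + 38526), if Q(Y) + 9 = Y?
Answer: -38464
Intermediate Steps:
Q(Y) = -9 + Y
t = -62 (t = -9 - 53 = -62)
-(t + 38526) = -(-62 + 38526) = -1*38464 = -38464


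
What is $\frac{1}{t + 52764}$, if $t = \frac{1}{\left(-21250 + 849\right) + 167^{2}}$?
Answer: $\frac{7488}{395096833} \approx 1.8952 \cdot 10^{-5}$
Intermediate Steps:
$t = \frac{1}{7488}$ ($t = \frac{1}{-20401 + 27889} = \frac{1}{7488} \approx 0.00013355$)
$\frac{1}{t + 52764} = \frac{1}{\frac{1}{7488} + 52764} = \frac{1}{\frac{395096833}{7488}} = \frac{7488}{395096833}$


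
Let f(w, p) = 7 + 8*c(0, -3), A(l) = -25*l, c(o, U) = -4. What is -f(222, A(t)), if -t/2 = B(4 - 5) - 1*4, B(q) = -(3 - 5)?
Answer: 25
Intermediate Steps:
B(q) = 2 (B(q) = -1*(-2) = 2)
t = 4 (t = -2*(2 - 1*4) = -2*(2 - 4) = -2*(-2) = 4)
f(w, p) = -25 (f(w, p) = 7 + 8*(-4) = 7 - 32 = -25)
-f(222, A(t)) = -1*(-25) = 25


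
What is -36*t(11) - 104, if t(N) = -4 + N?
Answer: -356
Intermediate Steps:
-36*t(11) - 104 = -36*(-4 + 11) - 104 = -36*7 - 104 = -252 - 104 = -356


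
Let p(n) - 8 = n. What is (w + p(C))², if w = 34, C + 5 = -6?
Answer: 961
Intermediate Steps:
C = -11 (C = -5 - 6 = -11)
p(n) = 8 + n
(w + p(C))² = (34 + (8 - 11))² = (34 - 3)² = 31² = 961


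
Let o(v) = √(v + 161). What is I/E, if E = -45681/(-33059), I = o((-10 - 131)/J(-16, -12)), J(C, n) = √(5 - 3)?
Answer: 33059*√(644 - 282*√2)/91362 ≈ 5.6660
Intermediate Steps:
J(C, n) = √2
o(v) = √(161 + v)
I = √(161 - 141*√2/2) (I = √(161 + (-10 - 131)/(√2)) = √(161 - 141*√2/2) ≈ 7.8293)
E = 45681/33059 (E = -45681*(-1/33059) = 45681/33059 ≈ 1.3818)
I/E = (√(644 - 282*√2)/2)/(45681/33059) = (√(644 - 282*√2)/2)*(33059/45681) = 33059*√(644 - 282*√2)/91362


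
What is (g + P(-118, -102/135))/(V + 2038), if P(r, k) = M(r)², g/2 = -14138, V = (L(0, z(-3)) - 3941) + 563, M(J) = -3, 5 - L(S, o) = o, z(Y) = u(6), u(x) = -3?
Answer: 28267/1332 ≈ 21.221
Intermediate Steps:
z(Y) = -3
L(S, o) = 5 - o
V = -3370 (V = ((5 - 1*(-3)) - 3941) + 563 = ((5 + 3) - 3941) + 563 = (8 - 3941) + 563 = -3933 + 563 = -3370)
g = -28276 (g = 2*(-14138) = -28276)
P(r, k) = 9 (P(r, k) = (-3)² = 9)
(g + P(-118, -102/135))/(V + 2038) = (-28276 + 9)/(-3370 + 2038) = -28267/(-1332) = -28267*(-1/1332) = 28267/1332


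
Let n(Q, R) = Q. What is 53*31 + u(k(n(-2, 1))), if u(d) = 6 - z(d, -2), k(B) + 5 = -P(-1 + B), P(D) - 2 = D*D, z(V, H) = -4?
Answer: 1653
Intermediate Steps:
P(D) = 2 + D**2 (P(D) = 2 + D*D = 2 + D**2)
k(B) = -7 - (-1 + B)**2 (k(B) = -5 - (2 + (-1 + B)**2) = -5 + (-2 - (-1 + B)**2) = -7 - (-1 + B)**2)
u(d) = 10 (u(d) = 6 - 1*(-4) = 6 + 4 = 10)
53*31 + u(k(n(-2, 1))) = 53*31 + 10 = 1643 + 10 = 1653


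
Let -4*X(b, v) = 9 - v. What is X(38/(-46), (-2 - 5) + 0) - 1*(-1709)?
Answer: 1705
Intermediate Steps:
X(b, v) = -9/4 + v/4 (X(b, v) = -(9 - v)/4 = -9/4 + v/4)
X(38/(-46), (-2 - 5) + 0) - 1*(-1709) = (-9/4 + ((-2 - 5) + 0)/4) - 1*(-1709) = (-9/4 + (-7 + 0)/4) + 1709 = (-9/4 + (¼)*(-7)) + 1709 = (-9/4 - 7/4) + 1709 = -4 + 1709 = 1705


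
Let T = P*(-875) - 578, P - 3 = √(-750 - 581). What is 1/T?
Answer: I/(-3203*I + 9625*√11) ≈ -3.1118e-6 + 3.1014e-5*I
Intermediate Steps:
P = 3 + 11*I*√11 (P = 3 + √(-750 - 581) = 3 + √(-1331) = 3 + 11*I*√11 ≈ 3.0 + 36.483*I)
T = -3203 - 9625*I*√11 (T = (3 + 11*I*√11)*(-875) - 578 = (-2625 - 9625*I*√11) - 578 = -3203 - 9625*I*√11 ≈ -3203.0 - 31923.0*I)
1/T = 1/(-3203 - 9625*I*√11)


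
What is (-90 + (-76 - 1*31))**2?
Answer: 38809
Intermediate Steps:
(-90 + (-76 - 1*31))**2 = (-90 + (-76 - 31))**2 = (-90 - 107)**2 = (-197)**2 = 38809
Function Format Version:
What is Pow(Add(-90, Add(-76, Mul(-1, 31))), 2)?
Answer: 38809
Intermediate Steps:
Pow(Add(-90, Add(-76, Mul(-1, 31))), 2) = Pow(Add(-90, Add(-76, -31)), 2) = Pow(Add(-90, -107), 2) = Pow(-197, 2) = 38809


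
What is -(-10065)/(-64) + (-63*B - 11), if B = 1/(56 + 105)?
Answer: -248263/1472 ≈ -168.66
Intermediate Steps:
B = 1/161 ≈ 0.0062112
-(-10065)/(-64) + (-63*B - 11) = -(-10065)/(-64) + (-63*1/161 - 11) = -(-10065)*(-1)/64 + (-9/23 - 11) = -55*183/64 - 262/23 = -10065/64 - 262/23 = -248263/1472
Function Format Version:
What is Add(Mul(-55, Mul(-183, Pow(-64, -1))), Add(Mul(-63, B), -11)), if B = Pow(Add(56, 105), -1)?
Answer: Rational(-248263, 1472) ≈ -168.66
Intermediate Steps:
B = Rational(1, 161) (B = Pow(161, -1) = Rational(1, 161) ≈ 0.0062112)
Add(Mul(-55, Mul(-183, Pow(-64, -1))), Add(Mul(-63, B), -11)) = Add(Mul(-55, Mul(-183, Pow(-64, -1))), Add(Mul(-63, Rational(1, 161)), -11)) = Add(Mul(-55, Mul(-183, Rational(-1, 64))), Add(Rational(-9, 23), -11)) = Add(Mul(-55, Rational(183, 64)), Rational(-262, 23)) = Add(Rational(-10065, 64), Rational(-262, 23)) = Rational(-248263, 1472)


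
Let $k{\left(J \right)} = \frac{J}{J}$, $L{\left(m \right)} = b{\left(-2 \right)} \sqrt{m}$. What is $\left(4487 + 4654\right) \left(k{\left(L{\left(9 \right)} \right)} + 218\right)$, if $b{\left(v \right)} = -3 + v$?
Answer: $2001879$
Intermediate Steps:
$L{\left(m \right)} = - 5 \sqrt{m}$ ($L{\left(m \right)} = \left(-3 - 2\right) \sqrt{m} = - 5 \sqrt{m}$)
$k{\left(J \right)} = 1$
$\left(4487 + 4654\right) \left(k{\left(L{\left(9 \right)} \right)} + 218\right) = \left(4487 + 4654\right) \left(1 + 218\right) = 9141 \cdot 219 = 2001879$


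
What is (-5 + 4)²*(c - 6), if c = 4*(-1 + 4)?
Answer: 6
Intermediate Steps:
c = 12 (c = 4*3 = 12)
(-5 + 4)²*(c - 6) = (-5 + 4)²*(12 - 6) = (-1)²*6 = 1*6 = 6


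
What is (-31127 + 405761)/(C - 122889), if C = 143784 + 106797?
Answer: 20813/7094 ≈ 2.9339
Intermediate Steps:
C = 250581
(-31127 + 405761)/(C - 122889) = (-31127 + 405761)/(250581 - 122889) = 374634/127692 = 374634*(1/127692) = 20813/7094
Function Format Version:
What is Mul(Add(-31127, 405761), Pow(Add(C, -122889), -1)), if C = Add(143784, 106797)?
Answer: Rational(20813, 7094) ≈ 2.9339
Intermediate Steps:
C = 250581
Mul(Add(-31127, 405761), Pow(Add(C, -122889), -1)) = Mul(Add(-31127, 405761), Pow(Add(250581, -122889), -1)) = Mul(374634, Pow(127692, -1)) = Mul(374634, Rational(1, 127692)) = Rational(20813, 7094)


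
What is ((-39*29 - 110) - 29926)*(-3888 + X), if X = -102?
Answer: 124356330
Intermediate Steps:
((-39*29 - 110) - 29926)*(-3888 + X) = ((-39*29 - 110) - 29926)*(-3888 - 102) = ((-1131 - 110) - 29926)*(-3990) = (-1241 - 29926)*(-3990) = -31167*(-3990) = 124356330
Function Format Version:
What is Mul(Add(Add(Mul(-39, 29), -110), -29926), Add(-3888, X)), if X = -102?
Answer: 124356330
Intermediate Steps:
Mul(Add(Add(Mul(-39, 29), -110), -29926), Add(-3888, X)) = Mul(Add(Add(Mul(-39, 29), -110), -29926), Add(-3888, -102)) = Mul(Add(Add(-1131, -110), -29926), -3990) = Mul(Add(-1241, -29926), -3990) = Mul(-31167, -3990) = 124356330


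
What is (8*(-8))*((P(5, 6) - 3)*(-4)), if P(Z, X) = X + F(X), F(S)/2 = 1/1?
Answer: 1280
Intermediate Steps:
F(S) = 2 (F(S) = 2/1 = 2*1 = 2)
P(Z, X) = 2 + X (P(Z, X) = X + 2 = 2 + X)
(8*(-8))*((P(5, 6) - 3)*(-4)) = (8*(-8))*(((2 + 6) - 3)*(-4)) = -64*(8 - 3)*(-4) = -320*(-4) = -64*(-20) = 1280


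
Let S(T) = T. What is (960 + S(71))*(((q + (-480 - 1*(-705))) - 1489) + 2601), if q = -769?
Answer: 585608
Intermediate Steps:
(960 + S(71))*(((q + (-480 - 1*(-705))) - 1489) + 2601) = (960 + 71)*(((-769 + (-480 - 1*(-705))) - 1489) + 2601) = 1031*(((-769 + (-480 + 705)) - 1489) + 2601) = 1031*(((-769 + 225) - 1489) + 2601) = 1031*((-544 - 1489) + 2601) = 1031*(-2033 + 2601) = 1031*568 = 585608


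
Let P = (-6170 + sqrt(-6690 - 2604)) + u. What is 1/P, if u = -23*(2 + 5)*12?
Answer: -4051/32825849 - I*sqrt(9294)/65651698 ≈ -0.00012341 - 1.4684e-6*I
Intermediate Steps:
u = -1932 (u = -23*7*12 = -161*12 = -1932)
P = -8102 + I*sqrt(9294) (P = (-6170 + sqrt(-6690 - 2604)) - 1932 = (-6170 + sqrt(-9294)) - 1932 = (-6170 + I*sqrt(9294)) - 1932 = -8102 + I*sqrt(9294) ≈ -8102.0 + 96.405*I)
1/P = 1/(-8102 + I*sqrt(9294))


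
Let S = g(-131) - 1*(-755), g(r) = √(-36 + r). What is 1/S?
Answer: 755/570192 - I*√167/570192 ≈ 0.0013241 - 2.2664e-5*I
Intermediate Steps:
S = 755 + I*√167 (S = √(-36 - 131) - 1*(-755) = √(-167) + 755 = I*√167 + 755 = 755 + I*√167 ≈ 755.0 + 12.923*I)
1/S = 1/(755 + I*√167)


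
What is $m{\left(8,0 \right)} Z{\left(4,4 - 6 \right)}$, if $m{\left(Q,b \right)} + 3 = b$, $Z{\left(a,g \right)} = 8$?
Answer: $-24$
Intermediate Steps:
$m{\left(Q,b \right)} = -3 + b$
$m{\left(8,0 \right)} Z{\left(4,4 - 6 \right)} = \left(-3 + 0\right) 8 = \left(-3\right) 8 = -24$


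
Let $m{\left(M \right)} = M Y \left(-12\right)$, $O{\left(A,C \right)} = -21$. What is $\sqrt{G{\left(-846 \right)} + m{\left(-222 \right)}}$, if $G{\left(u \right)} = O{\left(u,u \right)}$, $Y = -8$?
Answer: $i \sqrt{21333} \approx 146.06 i$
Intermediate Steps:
$m{\left(M \right)} = 96 M$ ($m{\left(M \right)} = M \left(-8\right) \left(-12\right) = - 8 M \left(-12\right) = 96 M$)
$G{\left(u \right)} = -21$
$\sqrt{G{\left(-846 \right)} + m{\left(-222 \right)}} = \sqrt{-21 + 96 \left(-222\right)} = \sqrt{-21 - 21312} = \sqrt{-21333} = i \sqrt{21333}$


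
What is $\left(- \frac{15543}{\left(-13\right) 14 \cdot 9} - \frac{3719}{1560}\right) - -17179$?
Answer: $\frac{187672267}{10920} \approx 17186.0$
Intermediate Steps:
$\left(- \frac{15543}{\left(-13\right) 14 \cdot 9} - \frac{3719}{1560}\right) - -17179 = \left(- \frac{15543}{\left(-182\right) 9} - \frac{3719}{1560}\right) + 17179 = \left(- \frac{15543}{-1638} - \frac{3719}{1560}\right) + 17179 = \left(\left(-15543\right) \left(- \frac{1}{1638}\right) - \frac{3719}{1560}\right) + 17179 = \left(\frac{1727}{182} - \frac{3719}{1560}\right) + 17179 = \frac{77587}{10920} + 17179 = \frac{187672267}{10920}$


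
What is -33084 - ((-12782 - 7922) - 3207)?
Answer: -9173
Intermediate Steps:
-33084 - ((-12782 - 7922) - 3207) = -33084 - (-20704 - 3207) = -33084 - 1*(-23911) = -33084 + 23911 = -9173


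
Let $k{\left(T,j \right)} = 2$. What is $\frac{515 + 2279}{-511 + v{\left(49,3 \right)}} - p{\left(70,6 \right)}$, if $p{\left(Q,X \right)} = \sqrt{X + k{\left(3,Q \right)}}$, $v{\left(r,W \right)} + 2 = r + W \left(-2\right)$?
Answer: $- \frac{1397}{235} - 2 \sqrt{2} \approx -8.7731$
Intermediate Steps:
$v{\left(r,W \right)} = -2 + r - 2 W$ ($v{\left(r,W \right)} = -2 + \left(r + W \left(-2\right)\right) = -2 - \left(- r + 2 W\right) = -2 + r - 2 W$)
$p{\left(Q,X \right)} = \sqrt{2 + X}$ ($p{\left(Q,X \right)} = \sqrt{X + 2} = \sqrt{2 + X}$)
$\frac{515 + 2279}{-511 + v{\left(49,3 \right)}} - p{\left(70,6 \right)} = \frac{515 + 2279}{-511 - -41} - \sqrt{2 + 6} = \frac{2794}{-511 - -41} - \sqrt{8} = \frac{2794}{-511 + 41} - 2 \sqrt{2} = \frac{2794}{-470} - 2 \sqrt{2} = 2794 \left(- \frac{1}{470}\right) - 2 \sqrt{2} = - \frac{1397}{235} - 2 \sqrt{2}$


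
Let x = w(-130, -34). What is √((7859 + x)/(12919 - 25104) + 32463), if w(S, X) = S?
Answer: √4819824588310/12185 ≈ 180.17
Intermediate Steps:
x = -130
√((7859 + x)/(12919 - 25104) + 32463) = √((7859 - 130)/(12919 - 25104) + 32463) = √(7729/(-12185) + 32463) = √(7729*(-1/12185) + 32463) = √(-7729/12185 + 32463) = √(395553926/12185) = √4819824588310/12185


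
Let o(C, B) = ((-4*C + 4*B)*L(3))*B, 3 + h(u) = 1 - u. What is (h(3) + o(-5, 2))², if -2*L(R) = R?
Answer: 7921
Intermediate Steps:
L(R) = -R/2
h(u) = -2 - u (h(u) = -3 + (1 - u) = -2 - u)
o(C, B) = B*(-6*B + 6*C) (o(C, B) = ((-4*C + 4*B)*(-½*3))*B = ((-4*C + 4*B)*(-3/2))*B = (-6*B + 6*C)*B = B*(-6*B + 6*C))
(h(3) + o(-5, 2))² = ((-2 - 1*3) + 6*2*(-5 - 1*2))² = ((-2 - 3) + 6*2*(-5 - 2))² = (-5 + 6*2*(-7))² = (-5 - 84)² = (-89)² = 7921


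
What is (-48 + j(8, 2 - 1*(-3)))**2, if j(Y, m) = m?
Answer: 1849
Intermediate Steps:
(-48 + j(8, 2 - 1*(-3)))**2 = (-48 + (2 - 1*(-3)))**2 = (-48 + (2 + 3))**2 = (-48 + 5)**2 = (-43)**2 = 1849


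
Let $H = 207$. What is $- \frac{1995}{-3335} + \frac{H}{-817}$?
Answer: $\frac{187914}{544939} \approx 0.34483$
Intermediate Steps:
$- \frac{1995}{-3335} + \frac{H}{-817} = - \frac{1995}{-3335} + \frac{207}{-817} = \left(-1995\right) \left(- \frac{1}{3335}\right) + 207 \left(- \frac{1}{817}\right) = \frac{399}{667} - \frac{207}{817} = \frac{187914}{544939}$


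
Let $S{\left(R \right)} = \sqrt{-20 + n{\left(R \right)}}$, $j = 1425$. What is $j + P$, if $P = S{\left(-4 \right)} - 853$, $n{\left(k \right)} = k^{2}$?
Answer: $572 + 2 i \approx 572.0 + 2.0 i$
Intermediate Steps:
$S{\left(R \right)} = \sqrt{-20 + R^{2}}$
$P = -853 + 2 i$ ($P = \sqrt{-20 + \left(-4\right)^{2}} - 853 = \sqrt{-20 + 16} - 853 = \sqrt{-4} - 853 = 2 i - 853 = -853 + 2 i \approx -853.0 + 2.0 i$)
$j + P = 1425 - \left(853 - 2 i\right) = 572 + 2 i$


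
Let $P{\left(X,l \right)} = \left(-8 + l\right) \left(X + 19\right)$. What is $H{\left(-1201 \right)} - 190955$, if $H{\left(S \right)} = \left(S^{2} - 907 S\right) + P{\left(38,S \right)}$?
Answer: $2271840$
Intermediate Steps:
$P{\left(X,l \right)} = \left(-8 + l\right) \left(19 + X\right)$
$H{\left(S \right)} = -456 + S^{2} - 850 S$ ($H{\left(S \right)} = \left(S^{2} - 907 S\right) + \left(-152 - 304 + 19 S + 38 S\right) = \left(S^{2} - 907 S\right) + \left(-456 + 57 S\right) = -456 + S^{2} - 850 S$)
$H{\left(-1201 \right)} - 190955 = \left(-456 + \left(-1201\right)^{2} - -1020850\right) - 190955 = \left(-456 + 1442401 + 1020850\right) - 190955 = 2462795 - 190955 = 2271840$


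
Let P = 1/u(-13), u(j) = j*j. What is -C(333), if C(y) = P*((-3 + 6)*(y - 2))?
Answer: -993/169 ≈ -5.8757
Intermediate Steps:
u(j) = j**2
P = 1/169 (P = 1/((-13)**2) = 1/169 ≈ 0.0059172)
C(y) = -6/169 + 3*y/169 (C(y) = ((-3 + 6)*(y - 2))/169 = (3*(-2 + y))/169 = (-6 + 3*y)/169 = -6/169 + 3*y/169)
-C(333) = -(-6/169 + (3/169)*333) = -(-6/169 + 999/169) = -1*993/169 = -993/169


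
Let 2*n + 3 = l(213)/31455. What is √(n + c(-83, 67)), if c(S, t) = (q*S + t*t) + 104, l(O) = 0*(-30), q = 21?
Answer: 3*√1266/2 ≈ 53.371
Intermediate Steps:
l(O) = 0
n = -3/2 (n = -3/2 + (0/31455)/2 = -3/2 + (0*(1/31455))/2 = -3/2 + (½)*0 = -3/2 + 0 = -3/2 ≈ -1.5000)
c(S, t) = 104 + t² + 21*S (c(S, t) = (21*S + t*t) + 104 = (21*S + t²) + 104 = (t² + 21*S) + 104 = 104 + t² + 21*S)
√(n + c(-83, 67)) = √(-3/2 + (104 + 67² + 21*(-83))) = √(-3/2 + (104 + 4489 - 1743)) = √(-3/2 + 2850) = √(5697/2) = 3*√1266/2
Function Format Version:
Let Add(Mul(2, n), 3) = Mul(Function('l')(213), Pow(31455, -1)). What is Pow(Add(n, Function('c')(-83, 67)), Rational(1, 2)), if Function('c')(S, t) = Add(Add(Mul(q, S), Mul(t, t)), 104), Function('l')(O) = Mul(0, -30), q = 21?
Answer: Mul(Rational(3, 2), Pow(1266, Rational(1, 2))) ≈ 53.371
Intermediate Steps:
Function('l')(O) = 0
n = Rational(-3, 2) (n = Add(Rational(-3, 2), Mul(Rational(1, 2), Mul(0, Pow(31455, -1)))) = Add(Rational(-3, 2), Mul(Rational(1, 2), Mul(0, Rational(1, 31455)))) = Add(Rational(-3, 2), Mul(Rational(1, 2), 0)) = Add(Rational(-3, 2), 0) = Rational(-3, 2) ≈ -1.5000)
Function('c')(S, t) = Add(104, Pow(t, 2), Mul(21, S)) (Function('c')(S, t) = Add(Add(Mul(21, S), Mul(t, t)), 104) = Add(Add(Mul(21, S), Pow(t, 2)), 104) = Add(Add(Pow(t, 2), Mul(21, S)), 104) = Add(104, Pow(t, 2), Mul(21, S)))
Pow(Add(n, Function('c')(-83, 67)), Rational(1, 2)) = Pow(Add(Rational(-3, 2), Add(104, Pow(67, 2), Mul(21, -83))), Rational(1, 2)) = Pow(Add(Rational(-3, 2), Add(104, 4489, -1743)), Rational(1, 2)) = Pow(Add(Rational(-3, 2), 2850), Rational(1, 2)) = Pow(Rational(5697, 2), Rational(1, 2)) = Mul(Rational(3, 2), Pow(1266, Rational(1, 2)))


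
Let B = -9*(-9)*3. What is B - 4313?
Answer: -4070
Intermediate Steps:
B = 243 (B = 81*3 = 243)
B - 4313 = 243 - 4313 = -4070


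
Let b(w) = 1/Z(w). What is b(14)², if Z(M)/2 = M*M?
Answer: 1/153664 ≈ 6.5077e-6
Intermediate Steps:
Z(M) = 2*M² (Z(M) = 2*(M*M) = 2*M²)
b(w) = 1/(2*w²)
b(14)² = ((½)/14²)² = ((½)*(1/196))² = (1/392)² = 1/153664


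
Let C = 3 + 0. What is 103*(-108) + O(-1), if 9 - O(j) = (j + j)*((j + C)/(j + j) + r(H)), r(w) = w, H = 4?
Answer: -11109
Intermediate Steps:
C = 3
O(j) = 9 - 2*j*(4 + (3 + j)/(2*j)) (O(j) = 9 - (j + j)*((j + 3)/(j + j) + 4) = 9 - 2*j*((3 + j)/((2*j)) + 4) = 9 - 2*j*((3 + j)*(1/(2*j)) + 4) = 9 - 2*j*((3 + j)/(2*j) + 4) = 9 - 2*j*(4 + (3 + j)/(2*j)))
103*(-108) + O(-1) = 103*(-108) + (6 - 9*(-1)) = -11124 + (6 + 9) = -11124 + 15 = -11109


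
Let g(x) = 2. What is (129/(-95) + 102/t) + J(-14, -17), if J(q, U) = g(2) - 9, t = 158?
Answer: -57881/7505 ≈ -7.7123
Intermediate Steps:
J(q, U) = -7 (J(q, U) = 2 - 9 = -7)
(129/(-95) + 102/t) + J(-14, -17) = (129/(-95) + 102/158) - 7 = (129*(-1/95) + 102*(1/158)) - 7 = (-129/95 + 51/79) - 7 = -5346/7505 - 7 = -57881/7505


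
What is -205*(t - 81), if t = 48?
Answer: 6765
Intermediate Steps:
-205*(t - 81) = -205*(48 - 81) = -205*(-33) = 6765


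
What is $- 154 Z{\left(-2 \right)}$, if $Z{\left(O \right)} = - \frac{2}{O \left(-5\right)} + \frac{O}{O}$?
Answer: $- \frac{616}{5} \approx -123.2$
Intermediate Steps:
$Z{\left(O \right)} = 1 + \frac{2}{5 O}$ ($Z{\left(O \right)} = - \frac{2}{\left(-5\right) O} + 1 = - 2 \left(- \frac{1}{5 O}\right) + 1 = \frac{2}{5 O} + 1 = 1 + \frac{2}{5 O}$)
$- 154 Z{\left(-2 \right)} = - 154 \frac{\frac{2}{5} - 2}{-2} = - 154 \left(\left(- \frac{1}{2}\right) \left(- \frac{8}{5}\right)\right) = \left(-154\right) \frac{4}{5} = - \frac{616}{5}$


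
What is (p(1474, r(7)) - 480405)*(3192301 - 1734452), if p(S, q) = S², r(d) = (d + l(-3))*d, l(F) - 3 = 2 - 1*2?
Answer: 2467075585079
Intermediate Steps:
l(F) = 3 (l(F) = 3 + (2 - 1*2) = 3 + (2 - 2) = 3 + 0 = 3)
r(d) = d*(3 + d) (r(d) = (d + 3)*d = (3 + d)*d = d*(3 + d))
(p(1474, r(7)) - 480405)*(3192301 - 1734452) = (1474² - 480405)*(3192301 - 1734452) = (2172676 - 480405)*1457849 = 1692271*1457849 = 2467075585079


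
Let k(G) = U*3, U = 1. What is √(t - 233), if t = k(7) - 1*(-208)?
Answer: I*√22 ≈ 4.6904*I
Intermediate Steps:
k(G) = 3 (k(G) = 1*3 = 3)
t = 211 (t = 3 - 1*(-208) = 3 + 208 = 211)
√(t - 233) = √(211 - 233) = √(-22) = I*√22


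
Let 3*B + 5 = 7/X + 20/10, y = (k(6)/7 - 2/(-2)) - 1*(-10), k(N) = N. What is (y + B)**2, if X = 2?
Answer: 255025/1764 ≈ 144.57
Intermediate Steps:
y = 83/7 (y = (6/7 - 2/(-2)) - 1*(-10) = (6*(1/7) - 2*(-1/2)) + 10 = (6/7 + 1) + 10 = 13/7 + 10 = 83/7 ≈ 11.857)
B = 1/6 (B = -5/3 + (7/2 + 20/10)/3 = -5/3 + (7*(1/2) + 20*(1/10))/3 = -5/3 + (7/2 + 2)/3 = -5/3 + (1/3)*(11/2) = -5/3 + 11/6 = 1/6 ≈ 0.16667)
(y + B)**2 = (83/7 + 1/6)**2 = (505/42)**2 = 255025/1764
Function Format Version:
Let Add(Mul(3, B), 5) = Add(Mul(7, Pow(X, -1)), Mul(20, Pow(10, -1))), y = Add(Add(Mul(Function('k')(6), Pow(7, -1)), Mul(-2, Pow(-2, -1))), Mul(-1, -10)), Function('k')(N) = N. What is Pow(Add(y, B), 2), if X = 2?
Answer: Rational(255025, 1764) ≈ 144.57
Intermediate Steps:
y = Rational(83, 7) (y = Add(Add(Mul(6, Pow(7, -1)), Mul(-2, Pow(-2, -1))), Mul(-1, -10)) = Add(Add(Mul(6, Rational(1, 7)), Mul(-2, Rational(-1, 2))), 10) = Add(Add(Rational(6, 7), 1), 10) = Add(Rational(13, 7), 10) = Rational(83, 7) ≈ 11.857)
B = Rational(1, 6) (B = Add(Rational(-5, 3), Mul(Rational(1, 3), Add(Mul(7, Pow(2, -1)), Mul(20, Pow(10, -1))))) = Add(Rational(-5, 3), Mul(Rational(1, 3), Add(Mul(7, Rational(1, 2)), Mul(20, Rational(1, 10))))) = Add(Rational(-5, 3), Mul(Rational(1, 3), Add(Rational(7, 2), 2))) = Add(Rational(-5, 3), Mul(Rational(1, 3), Rational(11, 2))) = Add(Rational(-5, 3), Rational(11, 6)) = Rational(1, 6) ≈ 0.16667)
Pow(Add(y, B), 2) = Pow(Add(Rational(83, 7), Rational(1, 6)), 2) = Pow(Rational(505, 42), 2) = Rational(255025, 1764)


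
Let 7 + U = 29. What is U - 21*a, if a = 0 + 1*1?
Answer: 1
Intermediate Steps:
U = 22 (U = -7 + 29 = 22)
a = 1 (a = 0 + 1 = 1)
U - 21*a = 22 - 21*1 = 22 - 21 = 1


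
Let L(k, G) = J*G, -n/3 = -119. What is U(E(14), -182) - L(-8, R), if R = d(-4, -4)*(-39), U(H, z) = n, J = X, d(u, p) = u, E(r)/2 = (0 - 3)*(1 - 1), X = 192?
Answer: -29595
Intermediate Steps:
E(r) = 0 (E(r) = 2*((0 - 3)*(1 - 1)) = 2*(-3*0) = 2*0 = 0)
J = 192
n = 357 (n = -3*(-119) = 357)
U(H, z) = 357
R = 156 (R = -4*(-39) = 156)
L(k, G) = 192*G
U(E(14), -182) - L(-8, R) = 357 - 192*156 = 357 - 1*29952 = 357 - 29952 = -29595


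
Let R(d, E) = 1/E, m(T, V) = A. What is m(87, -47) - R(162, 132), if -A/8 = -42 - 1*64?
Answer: 111935/132 ≈ 847.99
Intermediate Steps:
A = 848 (A = -8*(-42 - 1*64) = -8*(-42 - 64) = -8*(-106) = 848)
m(T, V) = 848
m(87, -47) - R(162, 132) = 848 - 1/132 = 111935/132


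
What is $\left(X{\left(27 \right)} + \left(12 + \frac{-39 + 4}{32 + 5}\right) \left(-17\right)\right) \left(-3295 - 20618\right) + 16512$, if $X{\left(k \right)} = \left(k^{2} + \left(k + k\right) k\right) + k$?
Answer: $- \frac{1792027101}{37} \approx -4.8433 \cdot 10^{7}$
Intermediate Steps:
$X{\left(k \right)} = k + 3 k^{2}$ ($X{\left(k \right)} = \left(k^{2} + 2 k k\right) + k = \left(k^{2} + 2 k^{2}\right) + k = 3 k^{2} + k = k + 3 k^{2}$)
$\left(X{\left(27 \right)} + \left(12 + \frac{-39 + 4}{32 + 5}\right) \left(-17\right)\right) \left(-3295 - 20618\right) + 16512 = \left(27 \left(1 + 3 \cdot 27\right) + \left(12 + \frac{-39 + 4}{32 + 5}\right) \left(-17\right)\right) \left(-3295 - 20618\right) + 16512 = \left(27 \left(1 + 81\right) + \left(12 - \frac{35}{37}\right) \left(-17\right)\right) \left(-23913\right) + 16512 = \left(27 \cdot 82 + \left(12 - \frac{35}{37}\right) \left(-17\right)\right) \left(-23913\right) + 16512 = \left(2214 + \left(12 - \frac{35}{37}\right) \left(-17\right)\right) \left(-23913\right) + 16512 = \left(2214 + \frac{409}{37} \left(-17\right)\right) \left(-23913\right) + 16512 = \left(2214 - \frac{6953}{37}\right) \left(-23913\right) + 16512 = \frac{74965}{37} \left(-23913\right) + 16512 = - \frac{1792638045}{37} + 16512 = - \frac{1792027101}{37}$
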